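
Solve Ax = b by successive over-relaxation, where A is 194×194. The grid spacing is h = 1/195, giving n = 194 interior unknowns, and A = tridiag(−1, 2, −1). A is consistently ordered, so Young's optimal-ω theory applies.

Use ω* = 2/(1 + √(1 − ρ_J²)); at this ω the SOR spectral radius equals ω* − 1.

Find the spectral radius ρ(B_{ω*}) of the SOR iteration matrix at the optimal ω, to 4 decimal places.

ρ_SOR = 0.9683

With n=194, ρ(Jacobi) = cos(π/195) = 0.9999.
root = sin(π/195) = 0.01611  (since 1−cos² = sin²).
So ω* = 2/1.01611 = 1.9683 (Young).
and ρ(B_{ω*}) = 1.9683 − 1 = 0.9683.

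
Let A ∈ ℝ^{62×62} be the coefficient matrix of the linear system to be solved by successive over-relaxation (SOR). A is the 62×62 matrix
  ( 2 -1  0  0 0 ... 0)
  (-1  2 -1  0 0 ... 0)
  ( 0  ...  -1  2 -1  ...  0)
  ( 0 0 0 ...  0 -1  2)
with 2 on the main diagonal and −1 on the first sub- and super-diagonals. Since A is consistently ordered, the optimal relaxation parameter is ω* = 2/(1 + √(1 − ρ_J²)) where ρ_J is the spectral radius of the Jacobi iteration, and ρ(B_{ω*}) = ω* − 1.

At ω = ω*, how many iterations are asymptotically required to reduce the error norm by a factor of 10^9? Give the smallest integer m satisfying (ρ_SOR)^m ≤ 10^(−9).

m = 208

ρ_J = max_k |cos(kπ/63)| = cos(π/63) = 0.9987569
√(1 − cos²(π/63)) = sin(π/63) ≈ 0.0498459.
[ω*] 2 ÷ (1 + 0.0498459) = 2 ÷ 1.0498459 = 1.9050415.
At ω = 1.9050415 every |λ(B_ω)| = ω−1, so ρ_SOR = 0.9050415.
ρ_SOR^m ≤ 10^(−9) ⇔ m ≥ 9·ln10/(−ln 0.9050415) = 20.7233/0.0997745 = 207.701; m = ⌈207.701⌉ = 208.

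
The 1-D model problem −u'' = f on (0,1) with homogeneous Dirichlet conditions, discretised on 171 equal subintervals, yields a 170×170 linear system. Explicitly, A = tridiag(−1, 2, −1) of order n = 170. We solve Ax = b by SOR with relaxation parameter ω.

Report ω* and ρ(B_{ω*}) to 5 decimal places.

ω* = 1.96392, ρ_SOR = 0.96392

spectrum of D⁻¹(L+U) = {cos(kπ/171) : 1≤k≤170}; ρ_J = cos(π/171) = 0.99983.
√(1−ρ_J²) = |sin(π/171)| = 0.018371
[ω*] 2 ÷ (1 + 0.018371) = 2 ÷ 1.018371 = 1.96392.
and ρ(B_{ω*}) = 1.96392 − 1 = 0.96392.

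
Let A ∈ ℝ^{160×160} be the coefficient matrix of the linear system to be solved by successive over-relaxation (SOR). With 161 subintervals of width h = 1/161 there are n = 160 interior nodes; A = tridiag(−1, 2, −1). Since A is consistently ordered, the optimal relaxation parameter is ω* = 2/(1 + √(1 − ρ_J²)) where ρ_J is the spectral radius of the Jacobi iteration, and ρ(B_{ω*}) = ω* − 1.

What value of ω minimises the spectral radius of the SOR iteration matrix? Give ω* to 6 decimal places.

½·tridiag(1,0,1) at n=160: λ_k = cos(kπ/161); max |λ| at k=1 ⇒ ρ_J = cos(π/161) ≈ 0.999810.
1 − cos²(π/161) = sin²(π/161) ⇒ √(1−ρ_J²) = sin(π/161) = 0.0195118.
Then 2/(1+√(1−ρ_J²)) = 2/(1+0.0195118); ω* = 2/1.0195118 = 1.961723.
and ρ(B_{ω*}) = 1.961723 − 1 = 0.961723.

ω* = 1.961723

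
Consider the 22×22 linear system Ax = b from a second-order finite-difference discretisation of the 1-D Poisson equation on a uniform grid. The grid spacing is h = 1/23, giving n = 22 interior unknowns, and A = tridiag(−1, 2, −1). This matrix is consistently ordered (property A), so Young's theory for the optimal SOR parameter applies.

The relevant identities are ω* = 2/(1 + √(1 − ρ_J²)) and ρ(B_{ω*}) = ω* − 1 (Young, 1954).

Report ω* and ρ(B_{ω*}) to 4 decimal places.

ω* = 1.7603, ρ_SOR = 0.7603

spectrum of D⁻¹(L+U) = {cos(kπ/23) : 1≤k≤22}; ρ_J = cos(π/23) = 0.9907.
√(1−ρ_J²) simplifies to sin(π/23) = 0.13617.
ω* = 2 / (1 + 0.13617) = 2 / 1.13617 ≈ 1.7603.
[ρ_SOR] ω* − 1 = 0.7603.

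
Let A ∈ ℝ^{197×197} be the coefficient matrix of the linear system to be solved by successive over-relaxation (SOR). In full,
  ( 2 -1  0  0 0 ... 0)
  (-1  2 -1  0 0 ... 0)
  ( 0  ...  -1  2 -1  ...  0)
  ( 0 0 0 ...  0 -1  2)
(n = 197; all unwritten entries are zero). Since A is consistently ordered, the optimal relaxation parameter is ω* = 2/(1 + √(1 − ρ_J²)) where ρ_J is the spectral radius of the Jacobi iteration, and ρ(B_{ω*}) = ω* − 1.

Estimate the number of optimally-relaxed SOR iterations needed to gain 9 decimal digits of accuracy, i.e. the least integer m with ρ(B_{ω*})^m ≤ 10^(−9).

½·tridiag(1,0,1) at n=197: λ_k = cos(kπ/198); max |λ| at k=1 ⇒ ρ_J = cos(π/198) ≈ 0.9998741.
√(1−ρ_J²) simplifies to sin(π/198) = 0.0158660.
Then 2/(1+√(1−ρ_J²)) = 2/(1+0.0158660); ω* = 2/1.0158660 = 1.9687636.
ρ(B_{ω*}) = ω*−1 = 0.9687636
Need (0.9687636)^m ≤ 10^(−9): m ≥ 9·ln10/|ln 0.9687636| = 20.7233/0.0317347 = 653.017 ⇒ m = 654.

m = 654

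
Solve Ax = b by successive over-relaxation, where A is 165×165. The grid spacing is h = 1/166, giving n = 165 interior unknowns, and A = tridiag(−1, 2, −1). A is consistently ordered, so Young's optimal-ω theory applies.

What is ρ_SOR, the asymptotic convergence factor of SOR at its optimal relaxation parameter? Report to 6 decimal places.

B_J for the 165×165 system has eigenvalues cos(kπ/166); ρ_J = cos(π/166) = 0.999821.
√(1−ρ_J²) = |sin(π/166)| = 0.0189241
So ω* = 2/1.0189241 = 1.962855 (Young).
[ρ_SOR] ω* − 1 = 0.962855.

ρ_SOR = 0.962855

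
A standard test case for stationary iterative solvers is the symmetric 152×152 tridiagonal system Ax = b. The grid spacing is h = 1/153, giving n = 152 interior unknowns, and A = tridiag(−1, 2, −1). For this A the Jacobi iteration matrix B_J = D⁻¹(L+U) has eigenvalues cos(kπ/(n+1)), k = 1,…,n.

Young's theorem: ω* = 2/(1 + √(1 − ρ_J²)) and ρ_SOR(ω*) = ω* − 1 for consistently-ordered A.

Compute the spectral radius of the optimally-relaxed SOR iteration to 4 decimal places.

½·tridiag(1,0,1) at n=152: λ_k = cos(kπ/153); max |λ| at k=1 ⇒ ρ_J = cos(π/153) ≈ 0.9998.
√(1−ρ_J²) = |sin(π/153)| = 0.02053
So ω* = 2/1.02053 = 1.9598 (Young).
ρ_SOR = ω* − 1 = 1.9598 − 1 = 0.9598.

ρ_SOR = 0.9598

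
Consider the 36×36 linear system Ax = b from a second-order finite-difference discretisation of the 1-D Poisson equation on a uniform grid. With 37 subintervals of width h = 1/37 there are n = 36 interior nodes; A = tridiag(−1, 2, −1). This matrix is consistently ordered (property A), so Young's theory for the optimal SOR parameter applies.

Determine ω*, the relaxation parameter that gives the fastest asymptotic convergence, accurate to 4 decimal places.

[ρ_J] n=36: ρ(B_J) = cos(π/(n+1)) = cos(π/37) = 0.9964.
root = sin(π/37) = 0.08481  (since 1−cos² = sin²).
ω* = 2/(1+0.08481) = 1.8436
Hence ρ(B_{ω*}) = 1.8436 − 1 = 0.8436.

ω* = 1.8436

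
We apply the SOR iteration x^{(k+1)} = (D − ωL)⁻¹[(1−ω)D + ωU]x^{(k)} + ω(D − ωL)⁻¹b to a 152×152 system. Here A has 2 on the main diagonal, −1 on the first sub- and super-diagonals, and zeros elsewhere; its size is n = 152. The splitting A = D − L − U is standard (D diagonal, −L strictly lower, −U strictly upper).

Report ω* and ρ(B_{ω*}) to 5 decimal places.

n=152: λ(B_J) = 1 − λ(A)/2 = cos(kπ/153); k=1 gives ρ_J = 0.99979.
root = sin(π/153) = 0.020532  (since 1−cos² = sin²).
ω* = 2 / (1 + 0.020532) = 2 / 1.020532 ≈ 1.95976.
At ω = 1.95976 every |λ(B_ω)| = ω−1, so ρ_SOR = 0.95976.

ω* = 1.95976, ρ_SOR = 0.95976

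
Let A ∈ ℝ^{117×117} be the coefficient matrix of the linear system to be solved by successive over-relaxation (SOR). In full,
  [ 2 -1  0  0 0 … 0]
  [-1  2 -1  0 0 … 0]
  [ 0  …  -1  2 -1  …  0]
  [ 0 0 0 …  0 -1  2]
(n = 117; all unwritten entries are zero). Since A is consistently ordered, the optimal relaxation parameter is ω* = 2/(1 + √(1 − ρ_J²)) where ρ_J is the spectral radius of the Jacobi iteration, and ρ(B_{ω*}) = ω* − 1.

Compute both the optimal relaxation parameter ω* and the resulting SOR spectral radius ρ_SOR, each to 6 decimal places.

With n=117, ρ(Jacobi) = cos(π/118) = 0.999646.
√(1−ρ_J²) simplifies to sin(π/118) = 0.0266205.
ω* = 2 / (1 + 0.0266205) = 2 / 1.0266205 ≈ 1.948140.
and ρ(B_{ω*}) = 1.948140 − 1 = 0.948140.

ω* = 1.948140, ρ_SOR = 0.948140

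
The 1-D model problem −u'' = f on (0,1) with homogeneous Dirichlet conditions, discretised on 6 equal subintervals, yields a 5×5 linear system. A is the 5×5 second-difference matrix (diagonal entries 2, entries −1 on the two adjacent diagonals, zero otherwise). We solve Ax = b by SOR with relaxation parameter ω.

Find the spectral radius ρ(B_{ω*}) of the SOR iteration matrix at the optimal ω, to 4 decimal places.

ρ_SOR = 0.3333

With n=5, ρ(Jacobi) = cos(π/6) = 0.8660.
√(1−ρ_J²) simplifies to sin(π/6) = 0.50000.
ω* = 2/(1+0.50000) = 1.3333
ρ(B_{ω*}) = ω*−1 = 0.3333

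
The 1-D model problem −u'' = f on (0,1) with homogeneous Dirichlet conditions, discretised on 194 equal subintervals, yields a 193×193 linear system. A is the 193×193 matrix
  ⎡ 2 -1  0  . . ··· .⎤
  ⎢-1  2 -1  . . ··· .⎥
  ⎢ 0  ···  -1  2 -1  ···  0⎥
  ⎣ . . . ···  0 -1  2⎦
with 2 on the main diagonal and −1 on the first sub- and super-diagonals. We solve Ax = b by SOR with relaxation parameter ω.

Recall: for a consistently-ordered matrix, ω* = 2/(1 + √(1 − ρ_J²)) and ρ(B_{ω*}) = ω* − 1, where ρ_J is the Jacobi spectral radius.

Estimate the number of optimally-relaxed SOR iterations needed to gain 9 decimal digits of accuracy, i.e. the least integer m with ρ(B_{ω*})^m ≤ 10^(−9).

½·tridiag(1,0,1) at n=193: λ_k = cos(kπ/194); max |λ| at k=1 ⇒ ρ_J = cos(π/194) ≈ 0.9998689.
√(1 − cos²(π/194)) = sin(π/194) ≈ 0.0161931.
So ω* = 2/1.0161931 = 1.9681299 (Young).
ρ(B_{ω*}) = ω*−1 = 0.9681299
ρ_SOR^m ≤ 10^(−9) ⇔ m ≥ 9·ln10/(−ln 0.9681299) = 20.7233/0.032389 = 639.825; m = ⌈639.825⌉ = 640.

m = 640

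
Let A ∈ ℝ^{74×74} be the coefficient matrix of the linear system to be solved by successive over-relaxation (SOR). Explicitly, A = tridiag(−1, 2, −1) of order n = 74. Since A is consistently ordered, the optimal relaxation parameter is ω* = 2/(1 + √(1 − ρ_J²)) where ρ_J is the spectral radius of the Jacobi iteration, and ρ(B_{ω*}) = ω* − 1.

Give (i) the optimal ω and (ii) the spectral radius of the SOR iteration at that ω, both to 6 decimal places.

ω* = 1.919615, ρ_SOR = 0.919615

½·tridiag(1,0,1) at n=74: λ_k = cos(kπ/75); max |λ| at k=1 ⇒ ρ_J = cos(π/75) ≈ 0.999123.
root = sin(π/75) = 0.0418757  (since 1−cos² = sin²).
Then 2/(1+√(1−ρ_J²)) = 2/(1+0.0418757); ω* = 2/1.0418757 = 1.919615.
At ω = 1.919615 every |λ(B_ω)| = ω−1, so ρ_SOR = 0.919615.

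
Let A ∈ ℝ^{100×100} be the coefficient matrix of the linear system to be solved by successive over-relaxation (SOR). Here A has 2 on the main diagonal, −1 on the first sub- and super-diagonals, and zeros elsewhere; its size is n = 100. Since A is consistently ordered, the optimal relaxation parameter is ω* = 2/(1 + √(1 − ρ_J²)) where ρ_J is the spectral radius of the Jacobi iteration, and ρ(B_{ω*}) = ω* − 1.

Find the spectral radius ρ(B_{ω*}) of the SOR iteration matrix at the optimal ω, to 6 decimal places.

ρ_SOR = 0.939676

With n=100, ρ(Jacobi) = cos(π/101) = 0.999516.
√(1−ρ_J²) simplifies to sin(π/101) = 0.0310999.
Young: ω* = 2/(1+√(1−ρ_J²)) = 2/(1+0.0310999) = 2/1.0310999 = 1.939676.
ρ_SOR = ω* − 1 = 1.939676 − 1 = 0.939676.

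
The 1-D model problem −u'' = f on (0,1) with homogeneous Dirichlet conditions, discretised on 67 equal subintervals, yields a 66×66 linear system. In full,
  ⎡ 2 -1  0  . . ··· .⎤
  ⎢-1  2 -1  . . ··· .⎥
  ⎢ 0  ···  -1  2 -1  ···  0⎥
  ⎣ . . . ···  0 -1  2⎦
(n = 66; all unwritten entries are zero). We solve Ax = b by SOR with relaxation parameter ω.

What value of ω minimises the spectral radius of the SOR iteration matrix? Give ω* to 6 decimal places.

ω* = 1.910453

n=66: λ(B_J) = 1 − λ(A)/2 = cos(kπ/67); k=1 gives ρ_J = 0.998901.
1 − cos²(π/67) = sin²(π/67) ⇒ √(1−ρ_J²) = sin(π/67) = 0.0468723.
ω* = 2/(1 + 0.0468723) = 2/1.0468723 = 1.910453.
and ρ(B_{ω*}) = 1.910453 − 1 = 0.910453.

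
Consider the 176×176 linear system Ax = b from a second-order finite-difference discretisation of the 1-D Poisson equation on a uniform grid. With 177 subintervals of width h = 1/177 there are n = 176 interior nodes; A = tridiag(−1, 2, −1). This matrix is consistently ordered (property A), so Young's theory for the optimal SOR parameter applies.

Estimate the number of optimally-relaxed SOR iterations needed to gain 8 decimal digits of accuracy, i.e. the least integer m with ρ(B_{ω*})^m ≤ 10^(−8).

[ρ_J] n=176: ρ(B_J) = cos(π/(n+1)) = cos(π/177) = 0.9998425.
1 − cos²(π/177) = sin²(π/177) ⇒ √(1−ρ_J²) = sin(π/177) = 0.0177482.
Then 2/(1+√(1−ρ_J²)) = 2/(1+0.0177482); ω* = 2/1.0177482 = 1.9651226.
Hence ρ(B_{ω*}) = 1.9651226 − 1 = 0.9651226.
For 8 digits: m = 8·ln10 / (−ln 0.9651226) = 18.4207/0.0355001 = 518.891; round up → m = 519.

m = 519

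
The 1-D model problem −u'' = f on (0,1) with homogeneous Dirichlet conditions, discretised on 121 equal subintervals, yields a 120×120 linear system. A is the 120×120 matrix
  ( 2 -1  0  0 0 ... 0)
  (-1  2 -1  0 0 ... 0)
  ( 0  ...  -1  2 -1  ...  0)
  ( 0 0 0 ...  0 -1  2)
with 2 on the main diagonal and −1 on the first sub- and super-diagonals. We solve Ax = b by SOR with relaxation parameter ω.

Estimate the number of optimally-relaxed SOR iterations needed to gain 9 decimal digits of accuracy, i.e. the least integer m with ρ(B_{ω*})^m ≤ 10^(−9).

½·tridiag(1,0,1) at n=120: λ_k = cos(kπ/121); max |λ| at k=1 ⇒ ρ_J = cos(π/121) ≈ 0.9996630.
√(1 − cos²(π/121)) = sin(π/121) ≈ 0.0259607.
So ω* = 2/1.0259607 = 1.9493924 (Young).
[ρ_SOR] ω* − 1 = 0.9493924.
ρ_SOR^m ≤ 10^(−9) ⇔ m ≥ 9·ln10/(−ln 0.9493924) = 20.7233/0.0519331 = 399.038; m = ⌈399.038⌉ = 400.

m = 400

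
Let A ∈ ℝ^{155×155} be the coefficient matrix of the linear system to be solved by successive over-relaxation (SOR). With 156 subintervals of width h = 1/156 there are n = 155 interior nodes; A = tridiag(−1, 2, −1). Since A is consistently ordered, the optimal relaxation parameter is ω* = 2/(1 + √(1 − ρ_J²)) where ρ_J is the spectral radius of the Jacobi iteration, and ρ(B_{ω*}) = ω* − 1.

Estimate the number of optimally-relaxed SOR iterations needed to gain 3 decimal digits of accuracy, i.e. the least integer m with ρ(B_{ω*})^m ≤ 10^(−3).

m = 172

ρ_J = max_k |cos(kπ/156)| = cos(π/156) = 0.9997972
√(1 − cos²(π/156)) = sin(π/156) ≈ 0.0201371.
ω* = 2/(1 + 0.0201371) = 2/1.0201371 = 1.9605208.
Hence ρ(B_{ω*}) = 1.9605208 − 1 = 0.9605208.
m ≥ 3·ln10 / (−ln 0.9605208) = 171.495; smallest integer m = 172.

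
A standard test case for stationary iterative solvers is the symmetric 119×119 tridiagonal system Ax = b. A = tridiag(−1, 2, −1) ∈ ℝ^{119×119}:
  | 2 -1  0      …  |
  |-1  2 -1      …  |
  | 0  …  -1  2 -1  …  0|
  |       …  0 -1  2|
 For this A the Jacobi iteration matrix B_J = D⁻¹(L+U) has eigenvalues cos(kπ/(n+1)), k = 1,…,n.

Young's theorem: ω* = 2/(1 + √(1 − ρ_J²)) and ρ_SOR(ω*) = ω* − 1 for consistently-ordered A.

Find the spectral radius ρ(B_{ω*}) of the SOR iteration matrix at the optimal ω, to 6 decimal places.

ρ_SOR = 0.948982

B_J for the 119×119 system has eigenvalues cos(kπ/120); ρ_J = cos(π/120) = 0.999657.
1 − cos²(π/120) = sin²(π/120) ⇒ √(1−ρ_J²) = sin(π/120) = 0.0261769.
Then 2/(1+√(1−ρ_J²)) = 2/(1+0.0261769); ω* = 2/1.0261769 = 1.948982.
[ρ_SOR] ω* − 1 = 0.948982.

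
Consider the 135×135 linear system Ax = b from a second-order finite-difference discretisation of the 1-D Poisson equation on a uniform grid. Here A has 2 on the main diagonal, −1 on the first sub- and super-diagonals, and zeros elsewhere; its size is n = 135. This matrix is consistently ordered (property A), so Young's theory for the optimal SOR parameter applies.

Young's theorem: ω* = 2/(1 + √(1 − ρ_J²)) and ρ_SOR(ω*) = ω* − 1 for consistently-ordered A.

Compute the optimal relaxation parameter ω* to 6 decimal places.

ω* = 1.954847

[ρ_J] n=135: ρ(B_J) = cos(π/(n+1)) = cos(π/136) = 0.999733.
√(1 − cos²(π/136)) = sin(π/136) ≈ 0.0230979.
So ω* = 2/1.0230979 = 1.954847 (Young).
and ρ(B_{ω*}) = 1.954847 − 1 = 0.954847.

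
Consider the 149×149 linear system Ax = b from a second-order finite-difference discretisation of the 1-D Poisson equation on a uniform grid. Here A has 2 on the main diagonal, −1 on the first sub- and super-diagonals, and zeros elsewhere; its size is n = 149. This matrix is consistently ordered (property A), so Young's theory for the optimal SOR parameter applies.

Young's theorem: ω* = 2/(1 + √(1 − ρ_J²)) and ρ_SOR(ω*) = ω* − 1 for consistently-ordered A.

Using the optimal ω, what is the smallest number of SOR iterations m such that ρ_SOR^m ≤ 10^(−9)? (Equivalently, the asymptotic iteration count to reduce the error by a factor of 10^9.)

spectrum of D⁻¹(L+U) = {cos(kπ/150) : 1≤k≤149}; ρ_J = cos(π/150) = 0.9997807.
root = sin(π/150) = 0.0209424  (since 1−cos² = sin²).
ω* = 2/(1 + 0.0209424) = 2/1.0209424 = 1.9589744.
ρ(B_{ω*}) = ω*−1 = 0.9589744
(0.9589744)^m ≤ 10^{−9}  ⇒  m·ln(0.9589744) ≤ −9·ln10  ⇒  m ≥ 494.697  ⇒  m = 495

m = 495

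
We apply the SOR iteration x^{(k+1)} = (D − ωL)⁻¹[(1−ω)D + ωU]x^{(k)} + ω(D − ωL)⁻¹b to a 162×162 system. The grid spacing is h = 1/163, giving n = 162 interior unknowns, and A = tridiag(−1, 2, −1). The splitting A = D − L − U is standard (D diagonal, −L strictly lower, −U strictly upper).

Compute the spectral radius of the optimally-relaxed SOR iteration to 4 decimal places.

½·tridiag(1,0,1) at n=162: λ_k = cos(kπ/163); max |λ| at k=1 ⇒ ρ_J = cos(π/163) ≈ 0.9998.
√(1 − cos²(π/163)) = sin(π/163) ≈ 0.01927.
ω* = 2 / (1 + 0.01927) = 2 / 1.01927 ≈ 1.9622.
and ρ(B_{ω*}) = 1.9622 − 1 = 0.9622.

ρ_SOR = 0.9622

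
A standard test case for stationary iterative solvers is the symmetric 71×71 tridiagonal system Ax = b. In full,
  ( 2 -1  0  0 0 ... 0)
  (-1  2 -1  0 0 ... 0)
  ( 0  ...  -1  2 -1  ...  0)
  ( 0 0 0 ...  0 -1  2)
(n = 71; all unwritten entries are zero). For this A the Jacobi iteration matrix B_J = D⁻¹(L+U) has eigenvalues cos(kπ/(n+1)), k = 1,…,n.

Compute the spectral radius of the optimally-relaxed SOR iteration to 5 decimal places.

[ρ_J] n=71: ρ(B_J) = cos(π/(n+1)) = cos(π/72) = 0.99905.
√(1−ρ_J²) simplifies to sin(π/72) = 0.043619.
ω* = 2/(1+0.043619) = 1.91641
ρ_SOR = ω* − 1 = 1.91641 − 1 = 0.91641.

ρ_SOR = 0.91641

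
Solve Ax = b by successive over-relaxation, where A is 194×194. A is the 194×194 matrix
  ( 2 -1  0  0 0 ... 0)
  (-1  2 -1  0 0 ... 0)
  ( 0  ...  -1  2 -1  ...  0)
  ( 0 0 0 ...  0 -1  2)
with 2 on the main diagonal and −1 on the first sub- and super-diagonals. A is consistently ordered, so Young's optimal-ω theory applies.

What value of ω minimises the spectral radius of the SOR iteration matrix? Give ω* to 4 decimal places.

ω* = 1.9683

B_J for the 194×194 system has eigenvalues cos(kπ/195); ρ_J = cos(π/195) = 0.9999.
√(1−ρ_J²) simplifies to sin(π/195) = 0.01611.
ω* = 2/(1 + 0.01611) = 2/1.01611 = 1.9683.
Hence ρ(B_{ω*}) = 1.9683 − 1 = 0.9683.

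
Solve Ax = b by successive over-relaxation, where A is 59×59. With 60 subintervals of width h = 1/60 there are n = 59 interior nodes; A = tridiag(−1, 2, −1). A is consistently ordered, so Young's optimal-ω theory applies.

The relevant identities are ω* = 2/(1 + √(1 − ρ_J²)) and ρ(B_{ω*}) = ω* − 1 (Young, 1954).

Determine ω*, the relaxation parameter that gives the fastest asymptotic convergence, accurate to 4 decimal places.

B_J for the 59×59 system has eigenvalues cos(kπ/60); ρ_J = cos(π/60) = 0.9986.
root = sin(π/60) = 0.05234  (since 1−cos² = sin²).
ω* = 2/(1 + 0.05234) = 2/1.05234 = 1.9005.
ρ_SOR = ω* − 1 = 1.9005 − 1 = 0.9005.

ω* = 1.9005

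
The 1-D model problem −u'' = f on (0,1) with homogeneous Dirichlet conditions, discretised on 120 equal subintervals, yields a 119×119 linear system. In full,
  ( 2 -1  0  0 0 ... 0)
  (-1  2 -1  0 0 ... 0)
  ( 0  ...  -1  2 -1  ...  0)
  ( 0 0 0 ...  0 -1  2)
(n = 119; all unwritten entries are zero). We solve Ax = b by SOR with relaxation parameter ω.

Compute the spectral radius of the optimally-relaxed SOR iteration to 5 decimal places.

B_J for the 119×119 system has eigenvalues cos(kπ/120); ρ_J = cos(π/120) = 0.99966.
√(1−ρ_J²) = |sin(π/120)| = 0.026177
[ω*] 2 ÷ (1 + 0.026177) = 2 ÷ 1.026177 = 1.94898.
Hence ρ(B_{ω*}) = 1.94898 − 1 = 0.94898.

ρ_SOR = 0.94898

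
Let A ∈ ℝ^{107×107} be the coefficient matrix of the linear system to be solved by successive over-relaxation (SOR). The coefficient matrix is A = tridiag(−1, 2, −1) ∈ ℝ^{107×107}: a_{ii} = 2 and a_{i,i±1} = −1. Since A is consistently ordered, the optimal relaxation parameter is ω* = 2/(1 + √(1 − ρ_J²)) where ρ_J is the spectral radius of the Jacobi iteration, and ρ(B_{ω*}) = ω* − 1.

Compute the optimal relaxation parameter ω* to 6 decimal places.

n=107: λ(B_J) = 1 − λ(A)/2 = cos(kπ/108); k=1 gives ρ_J = 0.999577.
√(1−ρ_J²) simplifies to sin(π/108) = 0.0290847.
[ω*] 2 ÷ (1 + 0.0290847) = 2 ÷ 1.0290847 = 1.943475.
and ρ(B_{ω*}) = 1.943475 − 1 = 0.943475.

ω* = 1.943475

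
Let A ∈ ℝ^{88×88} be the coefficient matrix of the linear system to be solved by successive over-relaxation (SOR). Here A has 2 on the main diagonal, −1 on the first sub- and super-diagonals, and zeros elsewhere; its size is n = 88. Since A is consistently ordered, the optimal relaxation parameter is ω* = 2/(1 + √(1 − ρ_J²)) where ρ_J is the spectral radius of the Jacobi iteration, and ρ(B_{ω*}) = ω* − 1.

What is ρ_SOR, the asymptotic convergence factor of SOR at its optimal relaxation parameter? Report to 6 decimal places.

ρ_SOR = 0.931823

B_J for the 88×88 system has eigenvalues cos(kπ/89); ρ_J = cos(π/89) = 0.999377.
√(1−ρ_J²) simplifies to sin(π/89) = 0.0352915.
ω* = 2/(1+0.0352915) = 1.931823
ρ_SOR = ω* − 1 ≈ 0.931823.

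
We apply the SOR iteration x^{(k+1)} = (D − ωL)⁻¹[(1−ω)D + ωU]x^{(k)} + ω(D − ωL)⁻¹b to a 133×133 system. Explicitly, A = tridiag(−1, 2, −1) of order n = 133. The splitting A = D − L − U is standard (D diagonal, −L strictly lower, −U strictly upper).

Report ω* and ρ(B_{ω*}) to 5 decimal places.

½·tridiag(1,0,1) at n=133: λ_k = cos(kπ/134); max |λ| at k=1 ⇒ ρ_J = cos(π/134) ≈ 0.99973.
√(1−ρ_J²) = |sin(π/134)| = 0.023443
[ω*] 2 ÷ (1 + 0.023443) = 2 ÷ 1.023443 = 1.95419.
ρ_SOR = ω* − 1 = 1.95419 − 1 = 0.95419.

ω* = 1.95419, ρ_SOR = 0.95419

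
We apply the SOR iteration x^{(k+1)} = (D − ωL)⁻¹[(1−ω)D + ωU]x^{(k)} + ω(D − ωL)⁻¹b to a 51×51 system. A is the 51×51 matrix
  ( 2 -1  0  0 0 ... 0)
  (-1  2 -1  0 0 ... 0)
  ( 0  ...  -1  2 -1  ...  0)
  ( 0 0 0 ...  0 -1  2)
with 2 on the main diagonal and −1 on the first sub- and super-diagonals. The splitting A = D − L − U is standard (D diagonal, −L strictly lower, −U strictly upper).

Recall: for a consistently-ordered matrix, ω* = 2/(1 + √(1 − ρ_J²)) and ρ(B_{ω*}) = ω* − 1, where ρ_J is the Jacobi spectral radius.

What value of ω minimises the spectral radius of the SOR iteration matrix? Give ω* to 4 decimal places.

ω* = 1.8861

n=51: λ(B_J) = 1 − λ(A)/2 = cos(kπ/52); k=1 gives ρ_J = 0.9982.
root = sin(π/52) = 0.06038  (since 1−cos² = sin²).
ω* = 2/(1+0.06038) = 1.8861
and ρ(B_{ω*}) = 1.8861 − 1 = 0.8861.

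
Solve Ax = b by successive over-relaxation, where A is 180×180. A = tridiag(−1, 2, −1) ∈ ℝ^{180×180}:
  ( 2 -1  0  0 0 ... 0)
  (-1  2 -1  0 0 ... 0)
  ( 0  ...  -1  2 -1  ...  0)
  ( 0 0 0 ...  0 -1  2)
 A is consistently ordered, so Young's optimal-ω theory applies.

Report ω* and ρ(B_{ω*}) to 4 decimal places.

ω* = 1.9659, ρ_SOR = 0.9659

spectrum of D⁻¹(L+U) = {cos(kπ/181) : 1≤k≤180}; ρ_J = cos(π/181) = 0.9998.
√(1−ρ_J²) = |sin(π/181)| = 0.01736
ω* = 2/(1+0.01736) = 1.9659
ρ_SOR = ω* − 1 ≈ 0.9659.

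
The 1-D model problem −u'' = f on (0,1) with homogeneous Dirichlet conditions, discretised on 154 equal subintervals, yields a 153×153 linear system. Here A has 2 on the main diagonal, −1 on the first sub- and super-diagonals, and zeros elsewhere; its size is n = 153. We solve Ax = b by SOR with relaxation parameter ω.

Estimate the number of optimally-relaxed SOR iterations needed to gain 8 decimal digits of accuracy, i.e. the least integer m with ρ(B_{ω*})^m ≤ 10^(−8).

m = 452

B_J for the 153×153 system has eigenvalues cos(kπ/154); ρ_J = cos(π/154) = 0.9997919.
√(1−ρ_J²) simplifies to sin(π/154) = 0.0203985.
ω* = 2/(1 + 0.0203985) = 2/1.0203985 = 1.9600186.
ρ_SOR = ω* − 1 ≈ 0.9600186.
(0.9600186)^m ≤ 10^{−8}  ⇒  m·ln(0.9600186) ≤ −8·ln10  ⇒  m ≥ 451.459  ⇒  m = 452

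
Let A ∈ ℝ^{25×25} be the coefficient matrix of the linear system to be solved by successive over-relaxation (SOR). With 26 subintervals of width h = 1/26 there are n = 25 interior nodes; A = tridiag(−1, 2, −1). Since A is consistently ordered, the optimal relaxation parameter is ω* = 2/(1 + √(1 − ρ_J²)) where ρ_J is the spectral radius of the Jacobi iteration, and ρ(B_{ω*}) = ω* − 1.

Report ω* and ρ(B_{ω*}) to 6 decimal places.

n=25: λ(B_J) = 1 − λ(A)/2 = cos(kπ/26); k=1 gives ρ_J = 0.992709.
√(1 − cos²(π/26)) = sin(π/26) ≈ 0.1205367.
ω* = 2/(1 + 0.1205367) = 2/1.1205367 = 1.784859.
Hence ρ(B_{ω*}) = 1.784859 − 1 = 0.784859.

ω* = 1.784859, ρ_SOR = 0.784859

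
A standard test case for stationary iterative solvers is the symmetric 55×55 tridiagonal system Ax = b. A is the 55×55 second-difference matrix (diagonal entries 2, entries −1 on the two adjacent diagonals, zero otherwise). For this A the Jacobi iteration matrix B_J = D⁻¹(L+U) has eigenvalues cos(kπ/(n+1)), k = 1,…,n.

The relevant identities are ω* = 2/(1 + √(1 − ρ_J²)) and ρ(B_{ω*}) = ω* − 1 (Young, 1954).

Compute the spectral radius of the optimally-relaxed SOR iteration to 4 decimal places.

[ρ_J] n=55: ρ(B_J) = cos(π/(n+1)) = cos(π/56) = 0.9984.
1 − cos²(π/56) = sin²(π/56) ⇒ √(1−ρ_J²) = sin(π/56) = 0.05607.
Young: ω* = 2/(1+√(1−ρ_J²)) = 2/(1+0.05607) = 2/1.05607 = 1.8938.
At ω = 1.8938 every |λ(B_ω)| = ω−1, so ρ_SOR = 0.8938.

ρ_SOR = 0.8938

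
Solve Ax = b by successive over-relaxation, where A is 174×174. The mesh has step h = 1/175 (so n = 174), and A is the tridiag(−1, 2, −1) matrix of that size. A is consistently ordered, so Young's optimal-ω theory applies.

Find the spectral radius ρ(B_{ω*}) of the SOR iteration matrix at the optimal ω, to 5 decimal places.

ρ_J = max_k |cos(kπ/175)| = cos(π/175) = 0.99984
√(1−ρ_J²) = |sin(π/175)| = 0.017951
[ω*] 2 ÷ (1 + 0.017951) = 2 ÷ 1.017951 = 1.96473.
Hence ρ(B_{ω*}) = 1.96473 − 1 = 0.96473.

ρ_SOR = 0.96473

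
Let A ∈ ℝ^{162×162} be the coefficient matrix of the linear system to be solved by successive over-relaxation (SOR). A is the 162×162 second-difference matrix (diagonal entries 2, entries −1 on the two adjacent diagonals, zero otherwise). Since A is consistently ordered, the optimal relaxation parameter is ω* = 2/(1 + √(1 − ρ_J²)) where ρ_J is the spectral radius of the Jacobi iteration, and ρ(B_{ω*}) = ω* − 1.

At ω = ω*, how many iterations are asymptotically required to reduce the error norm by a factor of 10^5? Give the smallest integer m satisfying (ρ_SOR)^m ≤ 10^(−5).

B_J for the 162×162 system has eigenvalues cos(kπ/163); ρ_J = cos(π/163) = 0.9998143.
root = sin(π/163) = 0.0192724  (since 1−cos² = sin²).
Then 2/(1+√(1−ρ_J²)) = 2/(1+0.0192724); ω* = 2/1.0192724 = 1.9621840.
[ρ_SOR] ω* − 1 = 0.9621840.
ρ_SOR^m ≤ 10^(−5) ⇔ m ≥ 5·ln10/(−ln 0.9621840) = 11.5129/0.0385496 = 298.652; m = ⌈298.652⌉ = 299.

m = 299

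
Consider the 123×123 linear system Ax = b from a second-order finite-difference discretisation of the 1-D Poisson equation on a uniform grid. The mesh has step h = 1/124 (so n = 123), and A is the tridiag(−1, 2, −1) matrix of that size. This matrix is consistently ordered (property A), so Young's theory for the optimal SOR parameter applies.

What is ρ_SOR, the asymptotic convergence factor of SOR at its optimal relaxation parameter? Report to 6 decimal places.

n=123: λ(B_J) = 1 − λ(A)/2 = cos(kπ/124); k=1 gives ρ_J = 0.999679.
√(1−ρ_J²) = |sin(π/124)| = 0.0253327
So ω* = 2/1.0253327 = 1.950586 (Young).
Hence ρ(B_{ω*}) = 1.950586 − 1 = 0.950586.

ρ_SOR = 0.950586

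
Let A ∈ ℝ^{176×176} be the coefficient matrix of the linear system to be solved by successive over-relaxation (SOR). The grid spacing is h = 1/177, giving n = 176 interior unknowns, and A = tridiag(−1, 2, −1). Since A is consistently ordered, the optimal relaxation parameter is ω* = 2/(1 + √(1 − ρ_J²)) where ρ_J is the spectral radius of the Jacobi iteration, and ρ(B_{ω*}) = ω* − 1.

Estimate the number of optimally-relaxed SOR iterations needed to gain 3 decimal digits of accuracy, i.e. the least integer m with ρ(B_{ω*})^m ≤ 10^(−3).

With n=176, ρ(Jacobi) = cos(π/177) = 0.9998425.
√(1−ρ_J²) simplifies to sin(π/177) = 0.0177482.
Young: ω* = 2/(1+√(1−ρ_J²)) = 2/(1+0.0177482) = 2/1.0177482 = 1.9651226.
Hence ρ(B_{ω*}) = 1.9651226 − 1 = 0.9651226.
3·ln10 = 6.90776; −ln(0.9651226) = 0.0355001; m = ⌈6.90776/0.0355001⌉ = ⌈194.584⌉ = 195.

m = 195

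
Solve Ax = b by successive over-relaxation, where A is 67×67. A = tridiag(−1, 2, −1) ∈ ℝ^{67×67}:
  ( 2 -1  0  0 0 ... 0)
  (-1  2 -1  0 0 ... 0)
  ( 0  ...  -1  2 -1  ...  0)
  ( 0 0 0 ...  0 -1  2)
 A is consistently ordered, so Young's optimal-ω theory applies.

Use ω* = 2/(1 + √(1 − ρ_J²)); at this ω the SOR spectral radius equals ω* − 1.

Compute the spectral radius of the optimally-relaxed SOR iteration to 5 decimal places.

ρ_SOR = 0.91171

n=67: λ(B_J) = 1 − λ(A)/2 = cos(kπ/68); k=1 gives ρ_J = 0.99893.
√(1−ρ_J²) = |sin(π/68)| = 0.046183
So ω* = 2/1.046183 = 1.91171 (Young).
At ω = 1.91171 every |λ(B_ω)| = ω−1, so ρ_SOR = 0.91171.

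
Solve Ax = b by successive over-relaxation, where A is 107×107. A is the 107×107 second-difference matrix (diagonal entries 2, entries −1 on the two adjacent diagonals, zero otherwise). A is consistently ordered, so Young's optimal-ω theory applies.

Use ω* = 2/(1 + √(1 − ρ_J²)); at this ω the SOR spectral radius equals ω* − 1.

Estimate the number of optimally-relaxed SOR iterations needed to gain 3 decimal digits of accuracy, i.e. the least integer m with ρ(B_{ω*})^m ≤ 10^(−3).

m = 119

½·tridiag(1,0,1) at n=107: λ_k = cos(kπ/108); max |λ| at k=1 ⇒ ρ_J = cos(π/108) ≈ 0.9995770.
√(1−ρ_J²) simplifies to sin(π/108) = 0.0290847.
[ω*] 2 ÷ (1 + 0.0290847) = 2 ÷ 1.0290847 = 1.9434746.
ρ_SOR = ω* − 1 = 1.9434746 − 1 = 0.9434746.
ρ_SOR^m ≤ 10^(−3) ⇔ m ≥ 3·ln10/(−ln 0.9434746) = 6.90776/0.0581858 = 118.719; m = ⌈118.719⌉ = 119.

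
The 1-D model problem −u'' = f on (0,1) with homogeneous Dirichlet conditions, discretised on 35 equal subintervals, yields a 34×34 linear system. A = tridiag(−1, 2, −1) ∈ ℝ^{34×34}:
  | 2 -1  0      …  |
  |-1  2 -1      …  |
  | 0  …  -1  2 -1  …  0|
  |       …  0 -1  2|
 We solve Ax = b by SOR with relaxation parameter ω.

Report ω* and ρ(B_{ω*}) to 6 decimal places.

ω* = 1.835470, ρ_SOR = 0.835470

½·tridiag(1,0,1) at n=34: λ_k = cos(kπ/35); max |λ| at k=1 ⇒ ρ_J = cos(π/35) ≈ 0.995974.
root = sin(π/35) = 0.0896393  (since 1−cos² = sin²).
So ω* = 2/1.0896393 = 1.835470 (Young).
ρ_SOR = ω* − 1 = 1.835470 − 1 = 0.835470.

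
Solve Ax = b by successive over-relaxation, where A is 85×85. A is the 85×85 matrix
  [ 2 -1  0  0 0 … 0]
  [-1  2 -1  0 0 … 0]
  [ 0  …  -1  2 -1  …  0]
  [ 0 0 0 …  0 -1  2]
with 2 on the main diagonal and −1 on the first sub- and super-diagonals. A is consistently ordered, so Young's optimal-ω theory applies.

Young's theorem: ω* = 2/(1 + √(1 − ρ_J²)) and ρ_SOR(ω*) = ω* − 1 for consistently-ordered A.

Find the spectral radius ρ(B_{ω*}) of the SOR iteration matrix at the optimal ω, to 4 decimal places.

ρ_SOR = 0.9295

With n=85, ρ(Jacobi) = cos(π/86) = 0.9993.
root = sin(π/86) = 0.03652  (since 1−cos² = sin²).
ω* = 2/(1+0.03652) = 1.9295
ρ(B_{ω*}) = ω*−1 = 0.9295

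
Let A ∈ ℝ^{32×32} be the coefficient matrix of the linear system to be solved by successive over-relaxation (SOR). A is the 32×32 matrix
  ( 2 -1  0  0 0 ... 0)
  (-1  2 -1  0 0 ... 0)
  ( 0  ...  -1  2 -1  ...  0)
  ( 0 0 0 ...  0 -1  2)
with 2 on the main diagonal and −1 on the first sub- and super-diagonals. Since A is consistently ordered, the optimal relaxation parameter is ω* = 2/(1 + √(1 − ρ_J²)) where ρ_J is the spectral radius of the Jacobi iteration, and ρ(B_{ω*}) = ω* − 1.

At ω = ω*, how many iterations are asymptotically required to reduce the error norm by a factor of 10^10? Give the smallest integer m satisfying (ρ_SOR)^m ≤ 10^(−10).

ρ_J = max_k |cos(kπ/33)| = cos(π/33) = 0.9954719
√(1−ρ_J²) simplifies to sin(π/33) = 0.0950560.
ω* = 2/(1+0.0950560) = 1.8263906
ρ_SOR = ω* − 1 = 1.8263906 − 1 = 0.8263906.
(0.8263906)^m ≤ 10^{−10}  ⇒  m·ln(0.8263906) ≤ −10·ln10  ⇒  m ≥ 120.752  ⇒  m = 121

m = 121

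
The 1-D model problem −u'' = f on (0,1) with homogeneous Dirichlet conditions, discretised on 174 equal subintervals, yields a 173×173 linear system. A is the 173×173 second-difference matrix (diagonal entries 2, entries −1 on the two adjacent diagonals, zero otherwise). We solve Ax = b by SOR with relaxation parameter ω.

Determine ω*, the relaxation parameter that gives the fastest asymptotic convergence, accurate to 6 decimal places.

B_J for the 173×173 system has eigenvalues cos(kπ/174); ρ_J = cos(π/174) = 0.999837.
√(1−ρ_J²) simplifies to sin(π/174) = 0.0180541.
ω* = 2/(1 + 0.0180541) = 2/1.0180541 = 1.964532.
[ρ_SOR] ω* − 1 = 0.964532.

ω* = 1.964532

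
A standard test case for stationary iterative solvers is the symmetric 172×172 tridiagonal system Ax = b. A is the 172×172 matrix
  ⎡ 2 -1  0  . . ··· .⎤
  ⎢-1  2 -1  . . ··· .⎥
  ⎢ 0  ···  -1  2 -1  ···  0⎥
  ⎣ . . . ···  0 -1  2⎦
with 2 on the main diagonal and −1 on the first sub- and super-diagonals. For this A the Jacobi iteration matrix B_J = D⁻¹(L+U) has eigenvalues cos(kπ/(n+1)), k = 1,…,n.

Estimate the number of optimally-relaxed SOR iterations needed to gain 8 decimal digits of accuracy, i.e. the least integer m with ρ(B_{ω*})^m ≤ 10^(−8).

spectrum of D⁻¹(L+U) = {cos(kπ/173) : 1≤k≤172}; ρ_J = cos(π/173) = 0.9998351.
root = sin(π/173) = 0.0181585  (since 1−cos² = sin²).
ω* = 2 / (1 + 0.0181585) = 2 / 1.0181585 ≈ 1.9643307.
ρ(B_{ω*}) = ω*−1 = 0.9643307
m ≥ 8·ln10 / (−ln 0.9643307) = 507.164; smallest integer m = 508.

m = 508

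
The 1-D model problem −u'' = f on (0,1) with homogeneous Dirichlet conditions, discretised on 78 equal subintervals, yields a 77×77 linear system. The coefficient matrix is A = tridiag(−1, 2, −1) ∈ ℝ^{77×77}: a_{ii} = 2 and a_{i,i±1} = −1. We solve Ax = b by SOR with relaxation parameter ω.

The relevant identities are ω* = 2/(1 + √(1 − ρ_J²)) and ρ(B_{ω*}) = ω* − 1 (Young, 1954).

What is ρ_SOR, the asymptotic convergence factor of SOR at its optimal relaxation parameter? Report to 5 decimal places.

ρ_SOR = 0.92259

½·tridiag(1,0,1) at n=77: λ_k = cos(kπ/78); max |λ| at k=1 ⇒ ρ_J = cos(π/78) ≈ 0.99919.
√(1 − cos²(π/78)) = sin(π/78) ≈ 0.040266.
ω* = 2/(1 + 0.040266) = 2/1.040266 = 1.92259.
Hence ρ(B_{ω*}) = 1.92259 − 1 = 0.92259.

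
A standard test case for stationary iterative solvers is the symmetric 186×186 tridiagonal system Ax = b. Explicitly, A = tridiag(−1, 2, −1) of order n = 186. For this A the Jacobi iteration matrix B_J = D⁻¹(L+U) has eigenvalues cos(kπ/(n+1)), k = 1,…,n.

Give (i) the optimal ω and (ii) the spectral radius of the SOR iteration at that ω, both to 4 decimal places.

ω* = 1.9670, ρ_SOR = 0.9670

With n=186, ρ(Jacobi) = cos(π/187) = 0.9999.
root = sin(π/187) = 0.01680  (since 1−cos² = sin²).
[ω*] 2 ÷ (1 + 0.01680) = 2 ÷ 1.01680 = 1.9670.
ρ(B_{ω*}) = ω*−1 = 0.9670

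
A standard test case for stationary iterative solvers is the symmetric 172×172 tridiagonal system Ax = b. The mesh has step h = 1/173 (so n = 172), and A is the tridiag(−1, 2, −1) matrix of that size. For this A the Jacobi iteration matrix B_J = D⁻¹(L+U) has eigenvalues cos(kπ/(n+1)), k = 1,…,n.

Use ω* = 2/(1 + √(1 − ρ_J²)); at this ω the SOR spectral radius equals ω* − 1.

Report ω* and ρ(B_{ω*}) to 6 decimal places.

ω* = 1.964331, ρ_SOR = 0.964331

[ρ_J] n=172: ρ(B_J) = cos(π/(n+1)) = cos(π/173) = 0.999835.
√(1−ρ_J²) = |sin(π/173)| = 0.0181585
Young: ω* = 2/(1+√(1−ρ_J²)) = 2/(1+0.0181585) = 2/1.0181585 = 1.964331.
ρ_SOR = ω* − 1 = 1.964331 − 1 = 0.964331.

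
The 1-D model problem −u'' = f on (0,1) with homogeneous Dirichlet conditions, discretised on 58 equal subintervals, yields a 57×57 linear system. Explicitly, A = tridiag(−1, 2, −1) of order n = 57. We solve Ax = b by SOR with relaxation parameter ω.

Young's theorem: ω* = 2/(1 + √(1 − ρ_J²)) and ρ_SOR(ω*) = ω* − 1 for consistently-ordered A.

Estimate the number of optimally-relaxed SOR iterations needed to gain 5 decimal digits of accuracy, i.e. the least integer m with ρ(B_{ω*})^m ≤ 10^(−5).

ρ_J = max_k |cos(kπ/58)| = cos(π/58) = 0.9985334
√(1−ρ_J²) simplifies to sin(π/58) = 0.0541389.
ω* = 2 / (1 + 0.0541389) = 2 / 1.0541389 ≈ 1.8972832.
and ρ(B_{ω*}) = 1.8972832 − 1 = 0.8972832.
For 5 digits: m = 5·ln10 / (−ln 0.8972832) = 11.5129/0.108384 = 106.223; round up → m = 107.

m = 107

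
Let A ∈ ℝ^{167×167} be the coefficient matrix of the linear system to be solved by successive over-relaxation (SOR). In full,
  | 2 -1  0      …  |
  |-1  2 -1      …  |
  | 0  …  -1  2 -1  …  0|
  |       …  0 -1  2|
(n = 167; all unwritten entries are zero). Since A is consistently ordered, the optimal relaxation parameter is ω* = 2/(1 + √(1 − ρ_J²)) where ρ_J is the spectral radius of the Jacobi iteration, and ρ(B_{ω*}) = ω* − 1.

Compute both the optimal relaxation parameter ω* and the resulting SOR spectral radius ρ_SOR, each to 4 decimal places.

ρ_J = max_k |cos(kπ/168)| = cos(π/168) = 0.9998
√(1−ρ_J²) = |sin(π/168)| = 0.01870
Then 2/(1+√(1−ρ_J²)) = 2/(1+0.01870); ω* = 2/1.01870 = 1.9633.
ρ_SOR = ω* − 1 ≈ 0.9633.

ω* = 1.9633, ρ_SOR = 0.9633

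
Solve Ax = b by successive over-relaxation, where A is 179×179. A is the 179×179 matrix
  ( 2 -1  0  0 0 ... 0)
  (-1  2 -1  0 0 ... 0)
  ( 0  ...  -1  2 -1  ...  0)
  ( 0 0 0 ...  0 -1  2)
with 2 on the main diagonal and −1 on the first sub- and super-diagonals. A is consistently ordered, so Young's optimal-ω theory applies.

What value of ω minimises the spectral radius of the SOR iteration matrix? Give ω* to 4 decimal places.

ω* = 1.9657

[ρ_J] n=179: ρ(B_J) = cos(π/(n+1)) = cos(π/180) = 0.9998.
√(1 − cos²(π/180)) = sin(π/180) ≈ 0.01745.
[ω*] 2 ÷ (1 + 0.01745) = 2 ÷ 1.01745 = 1.9657.
[ρ_SOR] ω* − 1 = 0.9657.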